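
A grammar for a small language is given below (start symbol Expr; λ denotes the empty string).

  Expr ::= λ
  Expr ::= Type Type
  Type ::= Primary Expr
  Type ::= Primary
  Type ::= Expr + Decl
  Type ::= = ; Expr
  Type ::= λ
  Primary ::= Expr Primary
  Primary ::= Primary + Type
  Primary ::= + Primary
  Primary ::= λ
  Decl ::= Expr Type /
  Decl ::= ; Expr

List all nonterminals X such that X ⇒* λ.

Directly nullable (have an λ-production): Expr, Type, Primary.
No other nonterminal has a production whose RHS symbols are all nullable.

{ Expr, Primary, Type }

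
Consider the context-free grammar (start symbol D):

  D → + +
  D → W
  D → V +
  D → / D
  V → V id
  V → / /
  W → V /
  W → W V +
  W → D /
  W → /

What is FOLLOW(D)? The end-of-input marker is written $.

{ $, / }

D is the start symbol, so $ ∈ FOLLOW(D).
In D → / D: D is at the end, add FOLLOW(D) = { $, / }.
In W → D /: add FIRST(/) = { / }.
Union: FOLLOW(D) = { $, / }.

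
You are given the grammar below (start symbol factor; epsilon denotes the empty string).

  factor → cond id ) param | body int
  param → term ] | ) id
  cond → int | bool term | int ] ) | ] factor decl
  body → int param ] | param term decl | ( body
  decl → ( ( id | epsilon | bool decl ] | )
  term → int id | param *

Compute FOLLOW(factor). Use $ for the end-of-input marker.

{ $, (, ), bool, id }

factor is the start symbol, so $ ∈ FOLLOW(factor).
In cond → ] factor decl: add FIRST(decl)\{epsilon} = { (, ), bool }.
  Since decl is nullable, also add FOLLOW(cond) = { id }.
Union: FOLLOW(factor) = { $, (, ), bool, id }.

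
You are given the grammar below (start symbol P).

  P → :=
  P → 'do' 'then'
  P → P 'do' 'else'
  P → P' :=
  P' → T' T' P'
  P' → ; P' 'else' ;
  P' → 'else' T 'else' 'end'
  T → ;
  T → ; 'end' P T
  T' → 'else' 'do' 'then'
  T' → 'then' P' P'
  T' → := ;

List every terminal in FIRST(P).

P → := contributes {:=}.
P → 'do' 'then' contributes {'do'}.
From P → P 'do' 'else': add FIRST(P) = { 'do', 'else', 'then', :=, ; }.
From P → P' :=: add FIRST(P') = { 'else', 'then', :=, ; }.
Union: FIRST(P) = { 'do', 'else', 'then', :=, ; }.

{ 'do', 'else', 'then', :=, ; }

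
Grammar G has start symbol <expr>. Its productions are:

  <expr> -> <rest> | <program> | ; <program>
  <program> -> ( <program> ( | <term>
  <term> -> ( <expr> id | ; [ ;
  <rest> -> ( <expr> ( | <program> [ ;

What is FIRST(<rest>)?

{ (, ; }

<rest> -> ( <expr> ( contributes {(}.
From <rest> -> <program> [ ;: add FIRST(<program>) = { (, ; }.
Union: FIRST(<rest>) = { (, ; }.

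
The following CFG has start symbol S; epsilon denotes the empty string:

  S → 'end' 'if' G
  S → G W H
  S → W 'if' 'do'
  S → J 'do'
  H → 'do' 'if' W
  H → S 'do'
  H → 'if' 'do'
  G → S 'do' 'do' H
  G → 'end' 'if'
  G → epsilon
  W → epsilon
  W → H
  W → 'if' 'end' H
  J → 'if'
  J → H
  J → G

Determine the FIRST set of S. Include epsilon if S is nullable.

S → 'end' 'if' G contributes {'end'}.
From S → G W H: G, W nullable, take FIRST(G) ∪ FIRST(W) ∪ FIRST(H) = { 'do', 'end', 'if' }.
From S → W 'if' 'do': W nullable, take FIRST(W) ∪ {'if'} = { 'do', 'end', 'if' }.
From S → J 'do': J nullable, take FIRST(J) ∪ {'do'} = { 'do', 'end', 'if' }.
Union: FIRST(S) = { 'do', 'end', 'if' }.

{ 'do', 'end', 'if' }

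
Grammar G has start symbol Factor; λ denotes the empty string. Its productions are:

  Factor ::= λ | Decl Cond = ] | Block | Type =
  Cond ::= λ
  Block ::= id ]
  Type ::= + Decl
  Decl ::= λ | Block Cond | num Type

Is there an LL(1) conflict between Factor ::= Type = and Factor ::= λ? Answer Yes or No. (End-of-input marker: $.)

FIRST(Type =) = { + } and FIRST(λ) = { λ }.
The second is nullable but FOLLOW(Factor) = { $ } is disjoint from FIRST of the first.

No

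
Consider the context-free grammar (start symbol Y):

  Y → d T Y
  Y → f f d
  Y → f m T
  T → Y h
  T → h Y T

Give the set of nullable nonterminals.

No nonterminal has an empty production or an RHS whose symbols are all nullable.

{ } (none)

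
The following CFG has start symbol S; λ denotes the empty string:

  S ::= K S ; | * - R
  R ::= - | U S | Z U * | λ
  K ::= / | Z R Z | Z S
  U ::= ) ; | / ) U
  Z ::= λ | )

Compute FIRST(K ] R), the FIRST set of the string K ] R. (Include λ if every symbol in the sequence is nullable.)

Add FIRST(K)\{λ} = { ), *, -, / }; K is nullable, continue.
] is a terminal; add {]} and stop.

{ ), *, -, /, ] }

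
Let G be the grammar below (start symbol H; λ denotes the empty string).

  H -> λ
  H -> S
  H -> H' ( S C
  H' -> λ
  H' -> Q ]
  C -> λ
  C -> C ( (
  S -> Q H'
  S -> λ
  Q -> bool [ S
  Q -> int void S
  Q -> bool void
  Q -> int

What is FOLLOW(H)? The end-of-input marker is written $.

{ $ }

H is the start symbol, so $ ∈ FOLLOW(H).
Union: FOLLOW(H) = { $ }.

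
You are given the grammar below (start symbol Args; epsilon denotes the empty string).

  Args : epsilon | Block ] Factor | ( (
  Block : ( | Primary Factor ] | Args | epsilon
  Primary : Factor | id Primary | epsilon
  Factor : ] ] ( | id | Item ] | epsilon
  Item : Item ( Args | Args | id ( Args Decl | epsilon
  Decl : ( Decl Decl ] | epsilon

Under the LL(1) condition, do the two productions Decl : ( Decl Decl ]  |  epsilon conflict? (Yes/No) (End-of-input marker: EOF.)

Yes

FIRST(( Decl Decl ]) = { ( } and FIRST(epsilon) = { epsilon }.
The second alternative is nullable and FOLLOW(Decl) = { (, ] } shares ( with FIRST of the first — conflict.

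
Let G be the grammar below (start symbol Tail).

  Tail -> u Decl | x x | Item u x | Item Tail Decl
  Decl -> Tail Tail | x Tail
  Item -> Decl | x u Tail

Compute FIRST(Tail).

{ u, x }

Tail -> u Decl contributes {u}.
Tail -> x x contributes {x}.
From Tail -> Item u x: add FIRST(Item) = { u, x }.
From Tail -> Item Tail Decl: add FIRST(Item) = { u, x }.
Union: FIRST(Tail) = { u, x }.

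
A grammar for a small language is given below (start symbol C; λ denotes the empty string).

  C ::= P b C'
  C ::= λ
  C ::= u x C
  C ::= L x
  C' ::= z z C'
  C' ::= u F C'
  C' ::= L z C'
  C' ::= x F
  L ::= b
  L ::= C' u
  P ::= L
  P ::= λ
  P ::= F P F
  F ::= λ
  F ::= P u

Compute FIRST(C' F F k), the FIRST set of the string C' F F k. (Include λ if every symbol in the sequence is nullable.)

Add FIRST(C') = { b, u, x, z }; C' is not nullable, stop.

{ b, u, x, z }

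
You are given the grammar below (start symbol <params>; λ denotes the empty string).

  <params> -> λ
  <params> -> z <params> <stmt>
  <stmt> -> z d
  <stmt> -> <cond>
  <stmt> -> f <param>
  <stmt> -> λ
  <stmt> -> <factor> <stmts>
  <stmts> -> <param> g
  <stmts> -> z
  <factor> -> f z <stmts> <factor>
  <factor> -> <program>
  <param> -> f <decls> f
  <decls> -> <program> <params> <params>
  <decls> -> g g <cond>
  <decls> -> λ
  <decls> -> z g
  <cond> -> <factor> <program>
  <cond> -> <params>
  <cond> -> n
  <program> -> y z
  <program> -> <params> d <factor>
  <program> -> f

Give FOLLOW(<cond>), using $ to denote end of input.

In <stmt> -> <cond>: <cond> is at the end, add FOLLOW(<stmt>) = { $, d, f, n, y, z }.
In <decls> -> g g <cond>: <cond> is at the end, add FOLLOW(<decls>) = { f }.
Union: FOLLOW(<cond>) = { $, d, f, n, y, z }.

{ $, d, f, n, y, z }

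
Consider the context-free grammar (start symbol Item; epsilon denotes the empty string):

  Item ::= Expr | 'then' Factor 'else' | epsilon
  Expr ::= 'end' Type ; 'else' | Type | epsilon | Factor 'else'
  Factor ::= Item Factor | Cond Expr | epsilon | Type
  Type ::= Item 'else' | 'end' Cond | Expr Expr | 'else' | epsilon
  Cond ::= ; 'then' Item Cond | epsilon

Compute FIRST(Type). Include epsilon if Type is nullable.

{ 'else', 'end', 'then', ;, epsilon }

From Type ::= Item 'else': Item nullable, take FIRST(Item) ∪ {'else'} = { 'else', 'end', 'then', ; }.
Type ::= 'end' Cond contributes {'end'}.
From Type ::= Expr Expr: Expr, Expr nullable, take FIRST(Expr) ∪ FIRST(Expr) = { 'else', 'end', 'then', ; }; also epsilon since the whole RHS is nullable.
Type ::= 'else' contributes {'else'}.
Type ::= epsilon contributes epsilon.
Union: FIRST(Type) = { 'else', 'end', 'then', ;, epsilon }.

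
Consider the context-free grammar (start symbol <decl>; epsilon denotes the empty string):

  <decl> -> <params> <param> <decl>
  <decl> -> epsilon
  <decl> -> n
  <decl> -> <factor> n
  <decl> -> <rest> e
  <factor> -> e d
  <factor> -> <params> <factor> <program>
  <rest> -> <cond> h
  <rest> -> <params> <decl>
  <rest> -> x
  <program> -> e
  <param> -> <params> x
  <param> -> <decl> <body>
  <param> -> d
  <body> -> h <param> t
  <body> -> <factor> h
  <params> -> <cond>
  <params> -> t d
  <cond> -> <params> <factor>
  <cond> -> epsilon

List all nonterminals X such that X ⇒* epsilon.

{ <cond>, <decl>, <params>, <rest> }

Directly nullable (have an epsilon-production): <decl>, <cond>.
<params> -> <cond> with every symbol nullable, so <params> is nullable.
<rest> -> <params> <decl> with every symbol nullable, so <rest> is nullable.
No other nonterminal has a production whose RHS symbols are all nullable.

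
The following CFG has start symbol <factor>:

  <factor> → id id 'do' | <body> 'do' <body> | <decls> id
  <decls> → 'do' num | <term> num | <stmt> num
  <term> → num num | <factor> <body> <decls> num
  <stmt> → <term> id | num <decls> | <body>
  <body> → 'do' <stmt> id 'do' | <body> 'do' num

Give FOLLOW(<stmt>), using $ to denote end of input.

{ id, num }

In <decls> → <stmt> num: add FIRST(num) = { num }.
In <body> → 'do' <stmt> id 'do': add FIRST(id 'do') = { id }.
Union: FOLLOW(<stmt>) = { id, num }.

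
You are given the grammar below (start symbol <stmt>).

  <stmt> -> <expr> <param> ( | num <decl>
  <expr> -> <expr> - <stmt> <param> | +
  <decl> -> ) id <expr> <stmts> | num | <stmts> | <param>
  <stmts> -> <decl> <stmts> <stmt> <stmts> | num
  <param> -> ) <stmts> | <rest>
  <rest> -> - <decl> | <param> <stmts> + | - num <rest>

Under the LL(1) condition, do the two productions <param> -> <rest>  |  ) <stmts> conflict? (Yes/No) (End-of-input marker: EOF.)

Yes

FIRST(<rest>) = { ), - } and FIRST() <stmts>) = { ) }.
Both contain ), so the two alternatives are not disjoint — LL(1) conflict.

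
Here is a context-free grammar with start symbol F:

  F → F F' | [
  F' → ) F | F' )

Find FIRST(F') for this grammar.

{ ) }

F' → ) F contributes {)}.
From F' → F' ): add FIRST(F') = { ) }.
Union: FIRST(F') = { ) }.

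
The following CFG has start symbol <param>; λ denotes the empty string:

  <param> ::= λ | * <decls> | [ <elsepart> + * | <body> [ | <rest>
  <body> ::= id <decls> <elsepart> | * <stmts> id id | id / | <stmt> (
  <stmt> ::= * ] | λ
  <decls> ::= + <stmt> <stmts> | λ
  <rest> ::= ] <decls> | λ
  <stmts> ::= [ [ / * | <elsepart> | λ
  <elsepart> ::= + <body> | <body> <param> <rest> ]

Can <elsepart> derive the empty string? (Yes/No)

No

Nullable nonterminals: <decls>, <param>, <rest>, <stmt>, <stmts>.
No production of <elsepart> has an RHS whose symbols are all nullable, so <elsepart> is not nullable.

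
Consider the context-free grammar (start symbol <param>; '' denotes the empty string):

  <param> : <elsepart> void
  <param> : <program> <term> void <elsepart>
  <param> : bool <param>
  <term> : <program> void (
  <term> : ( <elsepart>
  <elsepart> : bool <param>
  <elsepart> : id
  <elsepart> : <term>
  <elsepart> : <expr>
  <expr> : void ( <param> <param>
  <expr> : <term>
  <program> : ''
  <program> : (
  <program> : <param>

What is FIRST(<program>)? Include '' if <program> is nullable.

<program> : '' contributes ''.
<program> : ( contributes {(}.
From <program> : <param>: add FIRST(<param>) = { (, bool, id, void }.
Union: FIRST(<program>) = { (, bool, id, void, '' }.

{ (, bool, id, void, '' }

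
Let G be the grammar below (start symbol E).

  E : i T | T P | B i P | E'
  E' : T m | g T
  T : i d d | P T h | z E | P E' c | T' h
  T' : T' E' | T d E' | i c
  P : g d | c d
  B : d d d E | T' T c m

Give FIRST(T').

From T' : T' E': add FIRST(T') = { c, g, i, z }.
From T' : T d E': add FIRST(T) = { c, g, i, z }.
T' : i c contributes {i}.
Union: FIRST(T') = { c, g, i, z }.

{ c, g, i, z }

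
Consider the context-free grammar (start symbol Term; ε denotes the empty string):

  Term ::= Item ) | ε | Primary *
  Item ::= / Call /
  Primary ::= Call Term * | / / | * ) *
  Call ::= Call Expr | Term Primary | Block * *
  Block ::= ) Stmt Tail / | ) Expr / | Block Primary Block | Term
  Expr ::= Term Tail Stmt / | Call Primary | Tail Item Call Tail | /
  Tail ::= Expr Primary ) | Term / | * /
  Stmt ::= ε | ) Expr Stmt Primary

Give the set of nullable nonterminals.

{ Block, Stmt, Term }

Directly nullable (have an ε-production): Term, Stmt.
Block ::= Term with every symbol nullable, so Block is nullable.
No other nonterminal has a production whose RHS symbols are all nullable.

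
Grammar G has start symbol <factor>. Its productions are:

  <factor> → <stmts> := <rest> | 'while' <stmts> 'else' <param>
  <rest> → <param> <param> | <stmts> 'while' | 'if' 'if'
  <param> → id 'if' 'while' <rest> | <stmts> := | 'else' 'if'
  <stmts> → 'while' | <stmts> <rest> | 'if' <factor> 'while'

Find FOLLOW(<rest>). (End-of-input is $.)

In <factor> → <stmts> := <rest>: <rest> is at the end, add FOLLOW(<factor>) = { $, 'while' }.
In <param> → id 'if' 'while' <rest>: <rest> is at the end, add FOLLOW(<param>) = { $, 'else', 'if', 'while', :=, id }.
In <stmts> → <stmts> <rest>: <rest> is at the end, add FOLLOW(<stmts>) = { 'else', 'if', 'while', :=, id }.
Union: FOLLOW(<rest>) = { $, 'else', 'if', 'while', :=, id }.

{ $, 'else', 'if', 'while', :=, id }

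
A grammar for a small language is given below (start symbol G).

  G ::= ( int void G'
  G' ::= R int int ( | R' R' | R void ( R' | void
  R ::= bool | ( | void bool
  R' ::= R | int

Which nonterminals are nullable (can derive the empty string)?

{ } (none)

No nonterminal has an empty production or an RHS whose symbols are all nullable.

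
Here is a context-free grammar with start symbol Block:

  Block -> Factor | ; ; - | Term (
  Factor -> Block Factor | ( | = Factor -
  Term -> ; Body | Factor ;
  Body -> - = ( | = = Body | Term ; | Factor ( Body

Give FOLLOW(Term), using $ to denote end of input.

{ (, ; }

In Block -> Term (: add FIRST(() = { ( }.
In Body -> Term ;: add FIRST(;) = { ; }.
Union: FOLLOW(Term) = { (, ; }.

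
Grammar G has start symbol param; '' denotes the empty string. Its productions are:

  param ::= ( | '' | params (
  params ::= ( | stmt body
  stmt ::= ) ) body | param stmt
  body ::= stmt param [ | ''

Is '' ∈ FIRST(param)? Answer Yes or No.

Yes

param has an ''-production, so param ⇒ ''.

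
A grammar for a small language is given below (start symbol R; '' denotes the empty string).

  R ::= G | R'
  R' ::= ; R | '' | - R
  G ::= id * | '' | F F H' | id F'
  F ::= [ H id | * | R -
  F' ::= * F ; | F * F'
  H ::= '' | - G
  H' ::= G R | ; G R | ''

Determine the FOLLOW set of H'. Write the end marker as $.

In G ::= F F H': H' is at the end, add FOLLOW(G) = { $, *, -, ;, [, id }.
Union: FOLLOW(H') = { $, *, -, ;, [, id }.

{ $, *, -, ;, [, id }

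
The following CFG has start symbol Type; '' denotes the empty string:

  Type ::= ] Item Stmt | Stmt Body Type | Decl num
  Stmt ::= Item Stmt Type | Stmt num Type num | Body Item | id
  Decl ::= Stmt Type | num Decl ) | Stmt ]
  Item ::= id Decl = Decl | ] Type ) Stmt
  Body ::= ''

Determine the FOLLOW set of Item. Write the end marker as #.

{ #, ), =, ], id, num }

In Type ::= ] Item Stmt: add FIRST(Stmt) = { ], id }.
In Stmt ::= Item Stmt Type: add FIRST(Stmt Type) = { ], id }.
In Stmt ::= Body Item: Item is at the end, add FOLLOW(Stmt) = { #, ), =, ], id, num }.
Union: FOLLOW(Item) = { #, ), =, ], id, num }.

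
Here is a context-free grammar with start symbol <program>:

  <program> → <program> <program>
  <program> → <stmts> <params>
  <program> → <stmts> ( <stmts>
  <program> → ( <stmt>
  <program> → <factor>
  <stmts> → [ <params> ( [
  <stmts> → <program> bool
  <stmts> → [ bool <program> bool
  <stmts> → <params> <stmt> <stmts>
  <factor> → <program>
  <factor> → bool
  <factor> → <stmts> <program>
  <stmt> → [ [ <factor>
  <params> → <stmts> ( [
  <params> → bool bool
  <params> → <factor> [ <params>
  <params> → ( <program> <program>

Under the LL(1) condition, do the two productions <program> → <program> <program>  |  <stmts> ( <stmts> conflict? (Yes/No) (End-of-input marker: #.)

Yes

FIRST(<program> <program>) = { (, [, bool } and FIRST(<stmts> ( <stmts>) = { (, [, bool }.
Both contain (, so the two alternatives are not disjoint — LL(1) conflict.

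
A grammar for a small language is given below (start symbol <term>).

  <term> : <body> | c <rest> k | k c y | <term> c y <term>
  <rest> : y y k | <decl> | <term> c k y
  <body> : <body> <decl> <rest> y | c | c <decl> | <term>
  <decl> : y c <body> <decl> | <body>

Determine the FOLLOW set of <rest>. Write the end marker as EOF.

{ k, y }

In <term> : c <rest> k: add FIRST(k) = { k }.
In <body> : <body> <decl> <rest> y: add FIRST(y) = { y }.
Union: FOLLOW(<rest>) = { k, y }.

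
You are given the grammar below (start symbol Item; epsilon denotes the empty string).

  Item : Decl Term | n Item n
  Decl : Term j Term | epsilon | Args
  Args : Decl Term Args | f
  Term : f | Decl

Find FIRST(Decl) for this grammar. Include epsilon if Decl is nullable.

{ f, j, epsilon }

From Decl : Term j Term: Term nullable, take FIRST(Term) ∪ {j} = { f, j }.
Decl : epsilon contributes epsilon.
From Decl : Args: add FIRST(Args) = { f, j }.
Union: FIRST(Decl) = { f, j, epsilon }.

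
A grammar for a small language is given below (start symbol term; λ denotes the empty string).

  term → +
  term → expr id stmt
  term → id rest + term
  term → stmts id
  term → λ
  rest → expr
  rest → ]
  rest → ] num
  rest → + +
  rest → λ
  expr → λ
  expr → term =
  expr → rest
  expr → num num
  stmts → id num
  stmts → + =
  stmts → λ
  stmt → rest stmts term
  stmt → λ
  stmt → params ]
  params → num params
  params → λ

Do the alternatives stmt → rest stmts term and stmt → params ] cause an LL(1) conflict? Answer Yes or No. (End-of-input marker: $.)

FIRST(rest stmts term) = { +, =, ], id, num, λ } and FIRST(params ]) = { ], num }.
Both contain ], so the two alternatives are not disjoint — LL(1) conflict.

Yes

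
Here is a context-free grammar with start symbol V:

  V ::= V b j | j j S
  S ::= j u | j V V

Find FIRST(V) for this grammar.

From V ::= V b j: add FIRST(V) = { j }.
V ::= j j S contributes {j}.
Union: FIRST(V) = { j }.

{ j }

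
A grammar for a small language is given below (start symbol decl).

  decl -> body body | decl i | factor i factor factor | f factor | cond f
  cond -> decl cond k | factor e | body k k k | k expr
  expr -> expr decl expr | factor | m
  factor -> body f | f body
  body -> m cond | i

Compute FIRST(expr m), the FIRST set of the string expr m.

{ f, i, m }

Add FIRST(expr) = { f, i, m }; expr is not nullable, stop.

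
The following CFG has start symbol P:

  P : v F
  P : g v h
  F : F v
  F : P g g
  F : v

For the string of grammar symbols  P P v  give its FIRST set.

{ g, v }

Add FIRST(P) = { g, v }; P is not nullable, stop.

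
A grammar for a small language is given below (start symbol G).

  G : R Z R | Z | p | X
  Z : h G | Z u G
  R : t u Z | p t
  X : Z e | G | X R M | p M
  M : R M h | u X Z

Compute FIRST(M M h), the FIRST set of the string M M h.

Add FIRST(M) = { p, t, u }; M is not nullable, stop.

{ p, t, u }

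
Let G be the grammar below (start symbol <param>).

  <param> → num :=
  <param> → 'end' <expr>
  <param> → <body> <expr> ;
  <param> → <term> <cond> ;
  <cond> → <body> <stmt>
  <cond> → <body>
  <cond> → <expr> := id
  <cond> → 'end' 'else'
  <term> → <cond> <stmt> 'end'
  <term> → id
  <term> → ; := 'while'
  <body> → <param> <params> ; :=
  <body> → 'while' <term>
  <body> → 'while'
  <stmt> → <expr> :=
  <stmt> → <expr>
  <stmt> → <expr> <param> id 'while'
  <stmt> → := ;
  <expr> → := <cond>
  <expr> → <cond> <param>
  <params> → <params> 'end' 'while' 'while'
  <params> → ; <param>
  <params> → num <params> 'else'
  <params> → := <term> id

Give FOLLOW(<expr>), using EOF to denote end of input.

{ EOF, 'else', 'end', 'while', :=, ;, id, num }

In <param> → 'end' <expr>: <expr> is at the end, add FOLLOW(<param>) = { EOF, 'else', 'end', 'while', :=, ;, id, num }.
In <param> → <body> <expr> ;: add FIRST(;) = { ; }.
In <cond> → <expr> := id: add FIRST(:= id) = { := }.
In <stmt> → <expr> :=: add FIRST(:=) = { := }.
In <stmt> → <expr>: <expr> is at the end, add FOLLOW(<stmt>) = { EOF, 'else', 'end', 'while', :=, ;, id, num }.
In <stmt> → <expr> <param> id 'while': add FIRST(<param> id 'while') = { 'end', 'while', :=, ;, id, num }.
Union: FOLLOW(<expr>) = { EOF, 'else', 'end', 'while', :=, ;, id, num }.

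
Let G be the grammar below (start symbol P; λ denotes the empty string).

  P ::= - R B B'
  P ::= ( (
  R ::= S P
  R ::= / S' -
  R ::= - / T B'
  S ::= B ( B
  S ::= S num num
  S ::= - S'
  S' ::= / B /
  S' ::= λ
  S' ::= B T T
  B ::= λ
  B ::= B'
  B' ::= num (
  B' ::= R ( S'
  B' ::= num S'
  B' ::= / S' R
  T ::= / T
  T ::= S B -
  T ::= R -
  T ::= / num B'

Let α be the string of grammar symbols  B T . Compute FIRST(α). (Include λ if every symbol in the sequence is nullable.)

{ (, -, /, num }

Add FIRST(B)\{λ} = { (, -, /, num }; B is nullable, continue.
Add FIRST(T) = { (, -, /, num }; T is not nullable, stop.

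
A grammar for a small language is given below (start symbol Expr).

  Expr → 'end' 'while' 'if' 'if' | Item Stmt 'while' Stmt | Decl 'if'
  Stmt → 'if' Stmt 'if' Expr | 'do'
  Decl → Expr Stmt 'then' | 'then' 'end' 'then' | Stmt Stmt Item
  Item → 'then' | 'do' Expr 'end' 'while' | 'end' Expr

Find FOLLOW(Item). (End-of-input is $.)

{ 'do', 'if' }

In Expr → Item Stmt 'while' Stmt: add FIRST(Stmt 'while' Stmt) = { 'do', 'if' }.
In Decl → Stmt Stmt Item: Item is at the end, add FOLLOW(Decl) = { 'if' }.
Union: FOLLOW(Item) = { 'do', 'if' }.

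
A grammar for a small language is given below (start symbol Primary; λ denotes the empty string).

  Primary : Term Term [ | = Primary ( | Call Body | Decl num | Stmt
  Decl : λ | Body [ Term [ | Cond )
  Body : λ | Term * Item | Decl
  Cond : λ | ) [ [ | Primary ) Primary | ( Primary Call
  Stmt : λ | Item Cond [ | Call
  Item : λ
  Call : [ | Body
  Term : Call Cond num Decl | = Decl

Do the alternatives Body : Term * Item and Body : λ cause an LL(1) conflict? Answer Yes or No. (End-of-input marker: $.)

Yes

FIRST(Term * Item) = { (, ), =, [, num } and FIRST(λ) = { λ }.
The second alternative is nullable and FOLLOW(Body) = { $, (, ), =, [, num } shares ( with FIRST of the first — conflict.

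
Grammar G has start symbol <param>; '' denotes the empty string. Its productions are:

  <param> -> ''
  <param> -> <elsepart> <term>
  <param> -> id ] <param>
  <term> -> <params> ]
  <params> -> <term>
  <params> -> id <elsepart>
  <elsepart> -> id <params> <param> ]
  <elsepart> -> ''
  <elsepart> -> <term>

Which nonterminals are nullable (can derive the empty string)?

{ <elsepart>, <param> }

Directly nullable (have an ''-production): <param>, <elsepart>.
No other nonterminal has a production whose RHS symbols are all nullable.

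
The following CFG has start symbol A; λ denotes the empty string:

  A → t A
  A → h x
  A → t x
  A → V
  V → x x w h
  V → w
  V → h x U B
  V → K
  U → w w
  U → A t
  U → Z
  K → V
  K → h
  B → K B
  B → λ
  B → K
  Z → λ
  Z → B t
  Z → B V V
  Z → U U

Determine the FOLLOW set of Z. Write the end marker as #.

{ #, h, t, w, x }

In U → Z: Z is at the end, add FOLLOW(U) = { #, h, t, w, x }.
Union: FOLLOW(Z) = { #, h, t, w, x }.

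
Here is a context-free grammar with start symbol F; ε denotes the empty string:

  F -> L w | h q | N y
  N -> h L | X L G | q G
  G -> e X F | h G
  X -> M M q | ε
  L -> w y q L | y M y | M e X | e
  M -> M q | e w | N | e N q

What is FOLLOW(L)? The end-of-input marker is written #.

In F -> L w: add FIRST(w) = { w }.
In N -> h L: L is at the end, add FOLLOW(N) = { e, h, q, w, y }.
In N -> X L G: add FIRST(G) = { e, h }.
In L -> w y q L: L is at the end, add FOLLOW(L) = { e, h, q, w, y }.
Union: FOLLOW(L) = { e, h, q, w, y }.

{ e, h, q, w, y }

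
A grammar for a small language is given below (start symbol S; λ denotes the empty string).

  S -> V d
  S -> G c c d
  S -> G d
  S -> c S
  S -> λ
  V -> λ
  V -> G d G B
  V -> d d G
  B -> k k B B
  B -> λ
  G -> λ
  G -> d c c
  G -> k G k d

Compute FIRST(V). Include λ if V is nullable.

{ d, k, λ }

V -> λ contributes λ.
From V -> G d G B: G nullable, take FIRST(G) ∪ {d} = { d, k }.
V -> d d G contributes {d}.
Union: FIRST(V) = { d, k, λ }.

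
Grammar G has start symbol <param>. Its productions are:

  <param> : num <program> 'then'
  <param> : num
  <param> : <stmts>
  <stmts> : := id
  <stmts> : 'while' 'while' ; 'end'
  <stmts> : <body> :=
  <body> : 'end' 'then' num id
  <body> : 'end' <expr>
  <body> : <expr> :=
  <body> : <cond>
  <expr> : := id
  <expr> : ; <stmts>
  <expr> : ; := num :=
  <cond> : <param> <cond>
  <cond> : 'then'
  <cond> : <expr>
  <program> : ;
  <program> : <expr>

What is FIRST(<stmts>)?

<stmts> : := id contributes {:=}.
<stmts> : 'while' 'while' ; 'end' contributes {'while'}.
From <stmts> : <body> :=: add FIRST(<body>) = { 'end', 'then', 'while', :=, ;, num }.
Union: FIRST(<stmts>) = { 'end', 'then', 'while', :=, ;, num }.

{ 'end', 'then', 'while', :=, ;, num }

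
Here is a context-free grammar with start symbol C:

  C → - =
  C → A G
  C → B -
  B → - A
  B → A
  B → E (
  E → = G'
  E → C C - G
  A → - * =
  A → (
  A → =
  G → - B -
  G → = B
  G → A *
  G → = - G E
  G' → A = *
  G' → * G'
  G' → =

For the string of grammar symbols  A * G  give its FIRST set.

Add FIRST(A) = { (, -, = }; A is not nullable, stop.

{ (, -, = }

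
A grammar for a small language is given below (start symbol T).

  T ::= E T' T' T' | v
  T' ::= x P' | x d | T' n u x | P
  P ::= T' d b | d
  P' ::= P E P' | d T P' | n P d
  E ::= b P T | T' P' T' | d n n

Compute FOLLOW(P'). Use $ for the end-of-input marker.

In T' ::= x P': P' is at the end, add FOLLOW(T') = { $, d, n, x }.
In P' ::= P E P': P' is at the end, add FOLLOW(P') = { $, d, n, x }.
In P' ::= d T P': P' is at the end, add FOLLOW(P') = { $, d, n, x }.
In E ::= T' P' T': add FIRST(T') = { d, x }.
Union: FOLLOW(P') = { $, d, n, x }.

{ $, d, n, x }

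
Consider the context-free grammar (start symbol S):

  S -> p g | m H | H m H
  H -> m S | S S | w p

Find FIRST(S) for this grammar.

S -> p g contributes {p}.
S -> m H contributes {m}.
From S -> H m H: add FIRST(H) = { m, p, w }.
Union: FIRST(S) = { m, p, w }.

{ m, p, w }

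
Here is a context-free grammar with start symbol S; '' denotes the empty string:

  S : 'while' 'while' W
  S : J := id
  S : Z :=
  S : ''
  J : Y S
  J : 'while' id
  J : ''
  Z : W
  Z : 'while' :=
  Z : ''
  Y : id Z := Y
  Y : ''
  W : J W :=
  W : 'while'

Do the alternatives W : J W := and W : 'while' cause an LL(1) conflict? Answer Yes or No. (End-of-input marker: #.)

Yes

FIRST(J W :=) = { 'while', :=, id } and FIRST('while') = { 'while' }.
Both contain 'while', so the two alternatives are not disjoint — LL(1) conflict.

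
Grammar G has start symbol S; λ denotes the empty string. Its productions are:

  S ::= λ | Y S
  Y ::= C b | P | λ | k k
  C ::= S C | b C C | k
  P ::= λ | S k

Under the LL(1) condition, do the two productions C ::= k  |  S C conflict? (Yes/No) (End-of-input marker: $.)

FIRST(k) = { k } and FIRST(S C) = { b, k }.
Both contain k, so the two alternatives are not disjoint — LL(1) conflict.

Yes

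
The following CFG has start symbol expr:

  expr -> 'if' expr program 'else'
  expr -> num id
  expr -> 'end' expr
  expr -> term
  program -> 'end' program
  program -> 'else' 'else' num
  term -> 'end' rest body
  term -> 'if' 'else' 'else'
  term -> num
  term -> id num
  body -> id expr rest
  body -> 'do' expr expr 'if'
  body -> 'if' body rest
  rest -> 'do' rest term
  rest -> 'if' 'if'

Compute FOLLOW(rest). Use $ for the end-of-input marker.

In term -> 'end' rest body: add FIRST(body) = { 'do', 'if', id }.
In body -> id expr rest: rest is at the end, add FOLLOW(body) = { $, 'do', 'else', 'end', 'if', id, num }.
In body -> 'if' body rest: rest is at the end, add FOLLOW(body) = { $, 'do', 'else', 'end', 'if', id, num }.
In rest -> 'do' rest term: add FIRST(term) = { 'end', 'if', id, num }.
Union: FOLLOW(rest) = { $, 'do', 'else', 'end', 'if', id, num }.

{ $, 'do', 'else', 'end', 'if', id, num }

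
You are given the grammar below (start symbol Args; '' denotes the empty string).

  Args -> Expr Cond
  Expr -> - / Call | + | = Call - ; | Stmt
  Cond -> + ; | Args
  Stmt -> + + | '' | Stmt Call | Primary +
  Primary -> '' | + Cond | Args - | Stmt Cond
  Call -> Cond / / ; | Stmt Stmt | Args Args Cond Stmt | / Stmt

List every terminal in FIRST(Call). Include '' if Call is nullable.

From Call -> Cond / / ;: add FIRST(Cond) = { +, -, /, = }.
From Call -> Stmt Stmt: Stmt, Stmt nullable, take FIRST(Stmt) ∪ FIRST(Stmt) = { +, -, /, = }; also '' since the whole RHS is nullable.
From Call -> Args Args Cond Stmt: add FIRST(Args) = { +, -, /, = }.
Call -> / Stmt contributes {/}.
Union: FIRST(Call) = { +, -, /, =, '' }.

{ +, -, /, =, '' }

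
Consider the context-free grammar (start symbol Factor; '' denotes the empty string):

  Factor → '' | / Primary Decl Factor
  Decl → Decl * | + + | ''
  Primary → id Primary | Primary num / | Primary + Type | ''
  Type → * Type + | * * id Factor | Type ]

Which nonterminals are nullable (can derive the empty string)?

Directly nullable (have an ''-production): Factor, Decl, Primary.
No other nonterminal has a production whose RHS symbols are all nullable.

{ Decl, Factor, Primary }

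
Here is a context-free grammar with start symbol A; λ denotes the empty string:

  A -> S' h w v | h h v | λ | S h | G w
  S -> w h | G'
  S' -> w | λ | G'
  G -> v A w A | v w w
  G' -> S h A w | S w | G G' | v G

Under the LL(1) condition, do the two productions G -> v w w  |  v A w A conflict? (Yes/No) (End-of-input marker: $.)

Yes

FIRST(v w w) = { v } and FIRST(v A w A) = { v }.
Both contain v, so the two alternatives are not disjoint — LL(1) conflict.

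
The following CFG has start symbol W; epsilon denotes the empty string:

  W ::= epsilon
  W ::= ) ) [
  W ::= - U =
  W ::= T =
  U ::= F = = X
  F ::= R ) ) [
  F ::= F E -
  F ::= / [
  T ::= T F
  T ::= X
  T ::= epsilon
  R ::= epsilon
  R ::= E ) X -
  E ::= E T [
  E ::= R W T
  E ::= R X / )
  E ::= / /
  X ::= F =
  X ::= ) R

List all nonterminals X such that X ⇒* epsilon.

{ E, R, T, W }

Directly nullable (have an epsilon-production): W, T, R.
E ::= R W T with every symbol nullable, so E is nullable.
No other nonterminal has a production whose RHS symbols are all nullable.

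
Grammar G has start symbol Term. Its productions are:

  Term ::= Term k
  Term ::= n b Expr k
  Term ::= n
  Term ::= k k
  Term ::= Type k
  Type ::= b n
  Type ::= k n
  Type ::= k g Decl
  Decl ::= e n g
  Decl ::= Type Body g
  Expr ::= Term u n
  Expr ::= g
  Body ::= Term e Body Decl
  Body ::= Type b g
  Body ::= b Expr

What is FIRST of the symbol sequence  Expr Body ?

{ b, g, k, n }

Add FIRST(Expr) = { b, g, k, n }; Expr is not nullable, stop.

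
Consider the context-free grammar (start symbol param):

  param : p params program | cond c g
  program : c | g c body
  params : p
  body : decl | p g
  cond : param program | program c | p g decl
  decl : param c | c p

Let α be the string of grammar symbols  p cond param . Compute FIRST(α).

p is a terminal; add {p} and stop.

{ p }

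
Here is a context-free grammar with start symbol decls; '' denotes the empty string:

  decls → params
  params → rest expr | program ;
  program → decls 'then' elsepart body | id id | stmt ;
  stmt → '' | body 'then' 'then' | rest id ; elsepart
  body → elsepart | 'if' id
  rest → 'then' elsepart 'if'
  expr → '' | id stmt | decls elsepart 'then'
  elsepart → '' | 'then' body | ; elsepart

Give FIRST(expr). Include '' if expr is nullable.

expr → '' contributes ''.
expr → id stmt contributes {id}.
From expr → decls elsepart 'then': add FIRST(decls) = { 'if', 'then', ;, id }.
Union: FIRST(expr) = { 'if', 'then', ;, id, '' }.

{ 'if', 'then', ;, id, '' }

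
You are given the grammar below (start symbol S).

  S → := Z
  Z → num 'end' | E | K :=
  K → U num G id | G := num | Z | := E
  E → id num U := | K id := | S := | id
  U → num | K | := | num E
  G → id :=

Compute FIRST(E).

{ :=, id, num }

E → id num U := contributes {id}.
From E → K id :=: add FIRST(K) = { :=, id, num }.
From E → S :=: add FIRST(S) = { := }.
E → id contributes {id}.
Union: FIRST(E) = { :=, id, num }.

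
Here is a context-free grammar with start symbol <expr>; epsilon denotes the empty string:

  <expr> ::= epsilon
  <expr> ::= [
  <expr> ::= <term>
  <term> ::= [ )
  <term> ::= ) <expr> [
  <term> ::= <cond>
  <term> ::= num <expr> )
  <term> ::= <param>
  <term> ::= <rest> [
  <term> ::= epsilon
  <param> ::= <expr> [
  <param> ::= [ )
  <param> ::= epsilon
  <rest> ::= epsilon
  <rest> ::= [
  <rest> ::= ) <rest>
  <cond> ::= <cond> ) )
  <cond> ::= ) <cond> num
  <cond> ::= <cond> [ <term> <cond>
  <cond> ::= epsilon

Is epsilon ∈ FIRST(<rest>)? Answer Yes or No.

<rest> has an epsilon-production, so <rest> ⇒ epsilon.

Yes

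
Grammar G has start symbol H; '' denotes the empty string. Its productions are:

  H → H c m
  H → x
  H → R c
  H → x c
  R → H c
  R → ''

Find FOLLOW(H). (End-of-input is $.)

{ $, c }

H is the start symbol, so $ ∈ FOLLOW(H).
In H → H c m: add FIRST(c m) = { c }.
In R → H c: add FIRST(c) = { c }.
Union: FOLLOW(H) = { $, c }.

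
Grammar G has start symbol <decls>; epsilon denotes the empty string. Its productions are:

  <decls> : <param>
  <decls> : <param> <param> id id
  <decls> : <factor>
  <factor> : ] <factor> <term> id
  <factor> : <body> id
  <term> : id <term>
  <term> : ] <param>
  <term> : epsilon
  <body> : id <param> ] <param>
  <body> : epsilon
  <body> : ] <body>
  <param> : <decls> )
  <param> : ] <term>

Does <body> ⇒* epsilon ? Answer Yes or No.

Yes

<body> has an epsilon-production, so <body> ⇒ epsilon.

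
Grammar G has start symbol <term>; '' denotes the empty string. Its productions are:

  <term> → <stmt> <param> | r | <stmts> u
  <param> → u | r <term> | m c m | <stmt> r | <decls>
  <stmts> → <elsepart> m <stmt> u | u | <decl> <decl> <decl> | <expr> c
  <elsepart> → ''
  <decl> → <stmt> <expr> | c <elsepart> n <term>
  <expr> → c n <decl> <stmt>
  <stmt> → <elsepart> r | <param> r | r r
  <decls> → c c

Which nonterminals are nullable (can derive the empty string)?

{ <elsepart> }

Directly nullable (have an ''-production): <elsepart>.
No other nonterminal has a production whose RHS symbols are all nullable.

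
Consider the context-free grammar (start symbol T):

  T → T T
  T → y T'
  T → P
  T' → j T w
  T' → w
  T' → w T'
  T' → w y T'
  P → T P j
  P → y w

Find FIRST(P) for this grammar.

From P → T P j: add FIRST(T) = { y }.
P → y w contributes {y}.
Union: FIRST(P) = { y }.

{ y }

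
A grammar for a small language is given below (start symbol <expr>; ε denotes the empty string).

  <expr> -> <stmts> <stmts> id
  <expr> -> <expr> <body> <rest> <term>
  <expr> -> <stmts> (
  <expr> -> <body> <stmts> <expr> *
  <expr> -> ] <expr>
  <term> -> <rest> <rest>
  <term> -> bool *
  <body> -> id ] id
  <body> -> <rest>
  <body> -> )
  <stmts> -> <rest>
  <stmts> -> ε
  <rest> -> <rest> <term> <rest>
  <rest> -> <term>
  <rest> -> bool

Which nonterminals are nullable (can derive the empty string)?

Directly nullable (have an ε-production): <stmts>.
No other nonterminal has a production whose RHS symbols are all nullable.

{ <stmts> }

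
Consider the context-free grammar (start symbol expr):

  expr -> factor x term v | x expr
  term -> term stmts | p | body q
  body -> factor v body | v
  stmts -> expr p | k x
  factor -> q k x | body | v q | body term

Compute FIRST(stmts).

{ k, q, v, x }

From stmts -> expr p: add FIRST(expr) = { q, v, x }.
stmts -> k x contributes {k}.
Union: FIRST(stmts) = { k, q, v, x }.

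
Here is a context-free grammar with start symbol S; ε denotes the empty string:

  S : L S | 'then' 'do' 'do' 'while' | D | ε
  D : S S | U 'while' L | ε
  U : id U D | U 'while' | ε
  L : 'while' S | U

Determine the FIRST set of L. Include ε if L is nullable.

{ 'while', id, ε }

L : 'while' S contributes {'while'}.
From L : U: add FIRST(U) = { 'while', id, ε } (including ε since U is nullable).
Union: FIRST(L) = { 'while', id, ε }.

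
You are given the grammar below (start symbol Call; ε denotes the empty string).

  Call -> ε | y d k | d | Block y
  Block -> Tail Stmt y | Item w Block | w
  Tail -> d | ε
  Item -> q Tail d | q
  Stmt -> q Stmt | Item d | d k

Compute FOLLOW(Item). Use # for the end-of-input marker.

{ d, w }

In Block -> Item w Block: add FIRST(w Block) = { w }.
In Stmt -> Item d: add FIRST(d) = { d }.
Union: FOLLOW(Item) = { d, w }.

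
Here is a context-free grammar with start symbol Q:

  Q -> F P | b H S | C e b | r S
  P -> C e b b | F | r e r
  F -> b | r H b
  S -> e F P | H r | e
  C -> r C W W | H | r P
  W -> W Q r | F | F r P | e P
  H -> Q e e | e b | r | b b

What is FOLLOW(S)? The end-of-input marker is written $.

In Q -> b H S: S is at the end, add FOLLOW(Q) = { $, e, r }.
In Q -> r S: S is at the end, add FOLLOW(Q) = { $, e, r }.
Union: FOLLOW(S) = { $, e, r }.

{ $, e, r }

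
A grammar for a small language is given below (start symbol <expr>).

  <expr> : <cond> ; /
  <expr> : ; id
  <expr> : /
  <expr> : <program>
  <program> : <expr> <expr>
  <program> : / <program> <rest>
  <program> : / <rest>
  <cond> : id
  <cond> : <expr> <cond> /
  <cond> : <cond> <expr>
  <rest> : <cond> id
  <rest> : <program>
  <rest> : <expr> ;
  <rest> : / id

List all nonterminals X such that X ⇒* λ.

No nonterminal has an empty production or an RHS whose symbols are all nullable.

{ } (none)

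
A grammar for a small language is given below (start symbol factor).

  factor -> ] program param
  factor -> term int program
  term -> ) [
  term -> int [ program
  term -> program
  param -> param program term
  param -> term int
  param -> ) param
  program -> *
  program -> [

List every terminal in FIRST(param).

From param -> param program term: add FIRST(param) = { ), *, [, int }.
From param -> term int: add FIRST(term) = { ), *, [, int }.
param -> ) param contributes {)}.
Union: FIRST(param) = { ), *, [, int }.

{ ), *, [, int }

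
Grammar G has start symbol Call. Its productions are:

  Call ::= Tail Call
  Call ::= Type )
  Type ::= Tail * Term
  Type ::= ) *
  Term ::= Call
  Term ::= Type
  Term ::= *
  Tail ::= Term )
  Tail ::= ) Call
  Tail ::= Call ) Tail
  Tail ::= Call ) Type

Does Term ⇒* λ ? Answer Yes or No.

No nonterminal in this grammar is nullable.
No production of Term has an RHS whose symbols are all nullable, so Term is not nullable.

No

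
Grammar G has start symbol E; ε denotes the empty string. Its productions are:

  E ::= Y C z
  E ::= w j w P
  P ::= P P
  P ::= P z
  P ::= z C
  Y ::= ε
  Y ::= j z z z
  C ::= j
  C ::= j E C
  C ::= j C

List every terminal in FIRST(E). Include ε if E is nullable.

From E ::= Y C z: Y nullable, take FIRST(Y) ∪ FIRST(C) = { j }.
E ::= w j w P contributes {w}.
Union: FIRST(E) = { j, w }.

{ j, w }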